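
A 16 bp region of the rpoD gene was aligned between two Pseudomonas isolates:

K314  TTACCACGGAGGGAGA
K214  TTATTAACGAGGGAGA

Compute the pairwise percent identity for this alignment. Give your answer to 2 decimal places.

75.00%

Mismatches occur at site 4 (C↔T), site 5 (C↔T), site 7 (C↔A), site 8 (G↔C).
12 of the 16 sites match, so the percent identity is 12/16 × 100 = 75.00%.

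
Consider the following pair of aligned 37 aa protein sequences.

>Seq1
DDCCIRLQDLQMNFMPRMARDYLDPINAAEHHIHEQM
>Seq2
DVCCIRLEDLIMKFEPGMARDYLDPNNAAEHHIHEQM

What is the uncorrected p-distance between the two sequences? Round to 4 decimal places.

The sequences differ at positions 2 (D/V), 8 (Q/E), 11 (Q/I), 13 (N/K), 15 (M/E), 17 (R/G), 26 (I/N).
There are 7 differences over 37 sites, so p = 7/37 = 0.1892.

0.1892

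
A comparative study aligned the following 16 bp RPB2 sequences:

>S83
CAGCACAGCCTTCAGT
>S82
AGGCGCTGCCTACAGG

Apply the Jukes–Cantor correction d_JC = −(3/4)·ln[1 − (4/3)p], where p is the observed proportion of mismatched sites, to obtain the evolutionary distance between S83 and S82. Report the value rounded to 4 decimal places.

0.5199

Mismatches occur at site 1 (C↔A), site 2 (A↔G), site 5 (A↔G), site 7 (A↔T), site 12 (T↔A), site 16 (T↔G).
p = 6/16 = 0.375000.
d = −0.75 · ln(1 − (4/3)·0.375000) = −0.75 · ln(0.500000) = −0.75 · (-0.693147) = 0.5199.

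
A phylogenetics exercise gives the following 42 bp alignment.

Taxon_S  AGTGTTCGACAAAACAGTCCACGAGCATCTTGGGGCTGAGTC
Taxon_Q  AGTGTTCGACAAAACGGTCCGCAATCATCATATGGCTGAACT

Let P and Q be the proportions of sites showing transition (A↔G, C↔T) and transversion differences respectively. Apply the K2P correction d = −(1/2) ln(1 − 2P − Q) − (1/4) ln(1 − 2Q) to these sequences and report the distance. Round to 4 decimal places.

0.2979

Mismatches occur at site 16 (A/G, transition), site 21 (A/G, transition), site 23 (G/A, transition), site 25 (G/T, transversion), site 30 (T/A, transversion), site 32 (G/A, transition), site 33 (G/T, transversion), site 40 (G/A, transition), site 41 (T/C, transition), site 42 (C/T, transition).
Of the 10 differences, 7 transitions and 3 transversions over 42 sites: P = 7/42 = 0.166667, Q = 3/42 = 0.071429.
d = −0.5·ln(0.595237) − 0.25·ln(0.857142) = −0.5·(-0.518796) − 0.25·(-0.154152) = 0.2979.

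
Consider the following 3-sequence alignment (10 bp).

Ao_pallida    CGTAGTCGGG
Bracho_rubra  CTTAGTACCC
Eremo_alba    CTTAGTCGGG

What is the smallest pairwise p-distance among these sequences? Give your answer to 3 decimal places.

0.100

Pairwise Hamming distances:
  Ao_pallida vs Bracho_rubra: 5
  Ao_pallida vs Eremo_alba: 1
  Bracho_rubra vs Eremo_alba: 4
The smallest is 1 mismatch, between Ao_pallida and Eremo_alba; p = 1/10 = 0.100.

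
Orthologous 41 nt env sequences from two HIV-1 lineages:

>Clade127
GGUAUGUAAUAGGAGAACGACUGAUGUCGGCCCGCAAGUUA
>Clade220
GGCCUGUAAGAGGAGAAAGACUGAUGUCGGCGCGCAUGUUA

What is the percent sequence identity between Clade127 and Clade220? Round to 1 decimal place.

85.4%

Mismatches occur at site 3 (U→C), site 4 (A→C), site 10 (U→G), site 18 (C→A), site 32 (C→G), site 37 (A→U).
35 of the 41 sites match, so the percent identity is 35/41 × 100 = 85.4%.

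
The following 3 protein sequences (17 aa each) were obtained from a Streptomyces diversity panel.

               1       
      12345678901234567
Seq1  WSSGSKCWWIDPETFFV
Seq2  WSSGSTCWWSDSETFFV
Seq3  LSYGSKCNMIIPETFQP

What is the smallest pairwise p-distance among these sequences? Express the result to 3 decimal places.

0.176

Pairwise Hamming distances:
  Seq1 vs Seq2: 3
  Seq1 vs Seq3: 7
  Seq2 vs Seq3: 10
The smallest is 3 mismatches, between Seq1 and Seq2; p = 3/17 = 0.176.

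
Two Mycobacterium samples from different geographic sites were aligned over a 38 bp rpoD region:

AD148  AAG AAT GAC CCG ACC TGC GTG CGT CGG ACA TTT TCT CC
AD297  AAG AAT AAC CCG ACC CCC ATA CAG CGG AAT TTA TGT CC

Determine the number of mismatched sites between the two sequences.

11

The sequences differ at positions 7 (G/A), 16 (T/C), 17 (G/C), 19 (G/A), 21 (G/A), 23 (G/A), 24 (T/G), 29 (C/A), 30 (A/T), 33 (T/A), 35 (C/G).
That gives 11 mismatches out of 38 aligned sites, so the Hamming distance is 11.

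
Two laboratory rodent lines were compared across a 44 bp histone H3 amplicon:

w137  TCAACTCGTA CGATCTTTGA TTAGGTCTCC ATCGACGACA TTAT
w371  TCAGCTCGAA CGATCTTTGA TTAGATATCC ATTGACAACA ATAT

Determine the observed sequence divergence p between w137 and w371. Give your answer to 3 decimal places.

0.159

Mismatches occur at site 4 (A/G), site 9 (T/A), site 25 (G/A), site 27 (C/A), site 33 (C/T), site 37 (G/A), site 41 (T/A).
There are 7 differences over 44 sites, so p = 7/44 = 0.159.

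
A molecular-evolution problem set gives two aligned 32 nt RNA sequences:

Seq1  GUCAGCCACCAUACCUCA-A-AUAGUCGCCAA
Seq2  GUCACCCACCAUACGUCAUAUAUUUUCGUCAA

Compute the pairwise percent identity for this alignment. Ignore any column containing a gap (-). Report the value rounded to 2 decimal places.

Excluding the 2 gap columns leaves 30 comparable sites.
The sequences differ at positions 5 (G/C), 15 (C/G), 24 (A/U), 25 (G/U), 29 (C/U).
25 of the 30 comparable sites match, so the percent identity is 25/30 × 100 = 83.33%.

83.33%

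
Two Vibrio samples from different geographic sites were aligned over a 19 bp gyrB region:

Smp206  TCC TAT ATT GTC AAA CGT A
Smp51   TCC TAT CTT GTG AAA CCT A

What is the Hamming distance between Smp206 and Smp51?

3

Mismatches occur at site 7 (A/C), site 12 (C/G), site 17 (G/C).
That gives 3 mismatches out of 19 aligned sites, so the Hamming distance is 3.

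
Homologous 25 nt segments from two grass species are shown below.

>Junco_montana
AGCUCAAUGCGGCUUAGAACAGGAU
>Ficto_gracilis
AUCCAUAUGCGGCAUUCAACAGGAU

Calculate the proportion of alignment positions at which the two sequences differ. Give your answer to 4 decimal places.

The sequences differ at positions 2 (G/U), 4 (U/C), 5 (C/A), 6 (A/U), 14 (U/A), 16 (A/U), 17 (G/C).
There are 7 differences over 25 sites, so p = 7/25 = 0.2800.

0.2800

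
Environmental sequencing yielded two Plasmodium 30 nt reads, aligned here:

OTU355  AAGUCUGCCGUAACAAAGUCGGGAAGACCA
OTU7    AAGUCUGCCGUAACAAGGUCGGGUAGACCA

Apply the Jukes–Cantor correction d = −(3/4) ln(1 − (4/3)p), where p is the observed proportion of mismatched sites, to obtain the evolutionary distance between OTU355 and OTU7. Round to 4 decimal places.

0.0698

The sequences differ at positions 17 (A/G), 24 (A/U).
p = 2/30 = 0.066667.
d = −0.75 · ln(1 − (4/3)·0.066667) = −0.75 · ln(0.911111) = −0.75 · (-0.093091) = 0.0698.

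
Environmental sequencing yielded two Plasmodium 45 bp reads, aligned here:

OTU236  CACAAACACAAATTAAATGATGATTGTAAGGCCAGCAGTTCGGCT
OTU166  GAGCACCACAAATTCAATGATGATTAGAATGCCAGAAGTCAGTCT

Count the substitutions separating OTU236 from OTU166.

12

The sequences differ at positions 1 (C/G), 3 (C/G), 4 (A/C), 6 (A/C), 15 (A/C), 26 (G/A), 27 (T/G), 30 (G/T), 36 (C/A), 40 (T/C), 41 (C/A), 43 (G/T).
That gives 12 mismatches out of 45 aligned sites, so the Hamming distance is 12.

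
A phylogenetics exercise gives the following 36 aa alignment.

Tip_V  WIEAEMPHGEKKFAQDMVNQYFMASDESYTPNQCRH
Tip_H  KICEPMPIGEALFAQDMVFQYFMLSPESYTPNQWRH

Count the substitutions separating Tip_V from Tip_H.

11

Mismatches occur at site 1 (W↔K), site 3 (E↔C), site 4 (A↔E), site 5 (E↔P), site 8 (H↔I), site 11 (K↔A), site 12 (K↔L), site 19 (N↔F), site 24 (A↔L), site 26 (D↔P), site 34 (C↔W).
That gives 11 mismatches out of 36 aligned sites, so the Hamming distance is 11.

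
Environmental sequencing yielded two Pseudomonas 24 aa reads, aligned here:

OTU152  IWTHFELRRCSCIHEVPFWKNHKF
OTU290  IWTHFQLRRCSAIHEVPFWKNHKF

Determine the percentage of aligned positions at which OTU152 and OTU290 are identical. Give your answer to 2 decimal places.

Differing sites — 6:E/Q; 12:C/A.
22 of the 24 sites match, so the percent identity is 22/24 × 100 = 91.67%.

91.67%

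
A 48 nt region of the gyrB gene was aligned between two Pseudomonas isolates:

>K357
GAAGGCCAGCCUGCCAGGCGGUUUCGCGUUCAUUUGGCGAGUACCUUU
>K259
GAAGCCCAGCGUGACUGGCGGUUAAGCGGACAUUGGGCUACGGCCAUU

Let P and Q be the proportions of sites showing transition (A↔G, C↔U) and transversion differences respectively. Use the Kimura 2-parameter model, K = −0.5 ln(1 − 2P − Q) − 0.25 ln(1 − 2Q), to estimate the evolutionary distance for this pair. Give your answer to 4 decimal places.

0.3824

Differing sites — 5:G/C (Tv); 11:C/G (Tv); 14:C/A (Tv); 16:A/U (Tv); 24:U/A (Tv); 25:C/A (Tv); 29:U/G (Tv); 30:U/A (Tv); 35:U/G (Tv); 39:G/U (Tv); 41:G/C (Tv); 42:U/G (Tv); 43:A/G (Ti); 46:U/A (Tv).
Of the 14 differences, 1 transition and 13 transversions over 48 sites: P = 1/48 = 0.020833, Q = 13/48 = 0.270833.
d = −0.5·ln(0.687501) − 0.25·ln(0.458334) = −0.5·(-0.374692) − 0.25·(-0.780157) = 0.3824.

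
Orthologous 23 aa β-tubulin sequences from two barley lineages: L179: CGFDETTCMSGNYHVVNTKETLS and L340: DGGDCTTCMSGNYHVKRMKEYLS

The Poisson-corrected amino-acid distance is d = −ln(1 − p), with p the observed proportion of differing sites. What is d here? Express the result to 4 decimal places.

0.3629

Differing sites — 1:C/D; 3:F/G; 5:E/C; 16:V/K; 17:N/R; 18:T/M; 21:T/Y.
p = 7/23 = 0.304348.
d = −ln(1 − 0.304348) = −ln(0.695652) = 0.3629.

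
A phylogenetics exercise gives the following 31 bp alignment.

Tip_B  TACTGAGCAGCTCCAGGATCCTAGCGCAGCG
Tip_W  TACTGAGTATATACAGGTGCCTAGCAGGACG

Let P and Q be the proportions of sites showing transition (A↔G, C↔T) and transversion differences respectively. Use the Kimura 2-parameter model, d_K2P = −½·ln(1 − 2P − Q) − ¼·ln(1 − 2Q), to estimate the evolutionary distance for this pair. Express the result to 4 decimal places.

0.4228

The sequences differ at positions 8 (C/T, transition), 10 (G/T, transversion), 11 (C/A, transversion), 13 (C/A, transversion), 18 (A/T, transversion), 19 (T/G, transversion), 26 (G/A, transition), 27 (C/G, transversion), 28 (A/G, transition), 29 (G/A, transition).
Of the 10 differences, 4 transitions and 6 transversions over 31 sites: P = 4/31 = 0.129032, Q = 6/31 = 0.193548.
d = −0.5·ln(0.548388) − 0.25·ln(0.612904) = −0.5·(-0.600772) − 0.25·(-0.489547) = 0.4228.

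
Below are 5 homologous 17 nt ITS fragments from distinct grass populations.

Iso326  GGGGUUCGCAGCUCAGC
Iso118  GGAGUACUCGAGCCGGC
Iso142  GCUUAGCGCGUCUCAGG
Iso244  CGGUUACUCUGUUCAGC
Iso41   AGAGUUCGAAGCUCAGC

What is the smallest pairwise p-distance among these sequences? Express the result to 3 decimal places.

Pairwise Hamming distances:
  Iso326 vs Iso118: 8
  Iso326 vs Iso142: 8
  Iso326 vs Iso244: 6
  Iso326 vs Iso41: 3
  Iso118 vs Iso142: 11
  Iso118 vs Iso244: 8
  Iso118 vs Iso41: 9
  Iso142 vs Iso244: 10
  Iso142 vs Iso41: 10
  Iso244 vs Iso41: 8
The smallest is 3 mismatches, between Iso326 and Iso41; p = 3/17 = 0.176.

0.176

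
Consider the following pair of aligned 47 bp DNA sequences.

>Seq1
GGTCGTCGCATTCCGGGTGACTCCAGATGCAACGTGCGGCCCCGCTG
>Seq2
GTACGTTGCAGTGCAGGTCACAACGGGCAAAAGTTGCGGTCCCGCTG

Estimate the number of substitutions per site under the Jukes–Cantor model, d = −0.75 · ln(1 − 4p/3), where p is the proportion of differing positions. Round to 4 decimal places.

0.4937

Differing sites — 2:G/T; 3:T/A; 7:C/T; 11:T/G; 13:C/G; 15:G/A; 19:G/C; 22:T/A; 23:C/A; 25:A/G; 27:A/G; 28:T/C; 29:G/A; 30:C/A; 33:C/G; 34:G/T; 40:C/T.
p = 17/47 = 0.361702.
d = −0.75 · ln(1 − (4/3)·0.361702) = −0.75 · ln(0.517731) = −0.75 · (-0.658299) = 0.4937.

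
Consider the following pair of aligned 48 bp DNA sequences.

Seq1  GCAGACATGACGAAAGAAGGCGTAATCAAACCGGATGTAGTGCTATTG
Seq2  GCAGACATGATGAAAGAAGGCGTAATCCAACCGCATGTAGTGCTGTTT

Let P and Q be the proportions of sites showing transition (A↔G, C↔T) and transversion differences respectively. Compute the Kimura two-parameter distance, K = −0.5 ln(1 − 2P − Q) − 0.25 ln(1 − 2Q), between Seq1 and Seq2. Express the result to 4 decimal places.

The sequences differ at positions 11 (C/T, transition), 28 (A/C, transversion), 34 (G/C, transversion), 45 (A/G, transition), 48 (G/T, transversion).
Of the 5 differences, 2 transitions and 3 transversions over 48 sites: P = 2/48 = 0.041667, Q = 3/48 = 0.062500.
d = −0.5·ln(0.854166) − 0.25·ln(0.875000) = −0.5·(-0.157630) − 0.25·(-0.133531) = 0.1122.

0.1122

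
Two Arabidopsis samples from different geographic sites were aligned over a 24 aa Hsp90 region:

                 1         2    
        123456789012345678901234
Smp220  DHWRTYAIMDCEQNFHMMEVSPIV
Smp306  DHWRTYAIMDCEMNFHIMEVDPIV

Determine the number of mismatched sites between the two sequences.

Differing sites — 13:Q/M; 17:M/I; 21:S/D.
That gives 3 mismatches out of 24 aligned sites, so the Hamming distance is 3.

3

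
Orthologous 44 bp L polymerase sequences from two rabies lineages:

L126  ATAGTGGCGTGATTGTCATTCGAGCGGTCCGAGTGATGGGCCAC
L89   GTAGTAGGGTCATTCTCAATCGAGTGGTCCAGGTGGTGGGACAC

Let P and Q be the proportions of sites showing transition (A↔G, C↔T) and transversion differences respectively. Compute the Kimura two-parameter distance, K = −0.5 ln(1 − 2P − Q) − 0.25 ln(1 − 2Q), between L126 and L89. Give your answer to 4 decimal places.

Mismatches occur at site 1 (A→G, transition), site 6 (G→A, transition), site 8 (C→G, transversion), site 11 (G→C, transversion), site 15 (G→C, transversion), site 19 (T→A, transversion), site 25 (C→T, transition), site 31 (G→A, transition), site 32 (A→G, transition), site 36 (A→G, transition), site 41 (C→A, transversion).
Of the 11 differences, 6 transitions and 5 transversions over 44 sites: P = 6/44 = 0.136364, Q = 5/44 = 0.113636.
d = −0.5·ln(0.613636) − 0.25·ln(0.772728) = −0.5·(-0.488353) − 0.25·(-0.257828) = 0.3086.

0.3086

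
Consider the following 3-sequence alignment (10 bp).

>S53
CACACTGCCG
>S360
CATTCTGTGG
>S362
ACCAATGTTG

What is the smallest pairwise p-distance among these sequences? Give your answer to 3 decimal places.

0.400

Pairwise Hamming distances:
  S53 vs S360: 4
  S53 vs S362: 5
  S360 vs S362: 6
The smallest is 4 mismatches, between S53 and S360; p = 4/10 = 0.400.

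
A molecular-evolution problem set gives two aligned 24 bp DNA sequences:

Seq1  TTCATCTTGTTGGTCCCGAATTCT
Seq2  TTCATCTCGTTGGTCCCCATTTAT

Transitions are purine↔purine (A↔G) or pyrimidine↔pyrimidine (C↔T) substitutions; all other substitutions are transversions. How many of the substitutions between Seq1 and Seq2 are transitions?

Mismatches occur at site 8 (T/C, transition), site 18 (G/C, transversion), site 20 (A/T, transversion), site 23 (C/A, transversion).
Of the 4 differences, 1 transition and 3 transversions, so the answer is 1.

1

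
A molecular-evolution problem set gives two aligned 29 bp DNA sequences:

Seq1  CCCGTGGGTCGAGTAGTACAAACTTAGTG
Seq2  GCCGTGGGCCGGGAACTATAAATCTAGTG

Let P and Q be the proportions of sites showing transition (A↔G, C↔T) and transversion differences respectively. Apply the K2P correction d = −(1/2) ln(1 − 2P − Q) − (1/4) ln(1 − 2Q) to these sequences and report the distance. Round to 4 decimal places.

0.3553

The sequences differ at positions 1 (C/G, transversion), 9 (T/C, transition), 12 (A/G, transition), 14 (T/A, transversion), 16 (G/C, transversion), 19 (C/T, transition), 23 (C/T, transition), 24 (T/C, transition).
Of the 8 differences, 5 transitions and 3 transversions over 29 sites: P = 5/29 = 0.172414, Q = 3/29 = 0.103448.
d = −0.5·ln(0.551724) − 0.25·ln(0.793104) = −0.5·(-0.594707) − 0.25·(-0.231801) = 0.3553.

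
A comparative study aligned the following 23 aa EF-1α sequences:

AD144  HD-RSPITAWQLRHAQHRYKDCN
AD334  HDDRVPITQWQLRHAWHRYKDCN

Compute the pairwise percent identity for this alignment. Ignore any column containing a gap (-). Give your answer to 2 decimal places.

Excluding the 1 gap column leaves 22 comparable sites.
The sequences differ at positions 5 (S/V), 9 (A/Q), 16 (Q/W).
19 of the 22 comparable sites match, so the percent identity is 19/22 × 100 = 86.36%.

86.36%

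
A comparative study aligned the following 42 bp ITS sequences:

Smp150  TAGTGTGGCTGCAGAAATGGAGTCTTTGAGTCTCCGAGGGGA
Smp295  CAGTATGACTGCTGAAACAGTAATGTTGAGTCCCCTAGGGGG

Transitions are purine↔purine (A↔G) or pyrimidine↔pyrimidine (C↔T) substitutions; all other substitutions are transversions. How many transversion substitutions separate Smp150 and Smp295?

Differing sites — 1:T/C (Ti); 5:G/A (Ti); 8:G/A (Ti); 13:A/T (Tv); 18:T/C (Ti); 19:G/A (Ti); 21:A/T (Tv); 22:G/A (Ti); 23:T/A (Tv); 24:C/T (Ti); 25:T/G (Tv); 33:T/C (Ti); 36:G/T (Tv); 42:A/G (Ti).
Of the 14 differences, 9 transitions and 5 transversions, so the answer is 5.

5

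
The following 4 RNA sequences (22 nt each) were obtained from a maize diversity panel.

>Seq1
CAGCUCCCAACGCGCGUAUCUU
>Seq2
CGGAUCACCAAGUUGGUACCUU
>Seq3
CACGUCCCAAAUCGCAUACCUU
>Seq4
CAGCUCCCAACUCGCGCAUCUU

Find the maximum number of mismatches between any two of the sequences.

11

Pairwise Hamming distances:
  Seq1 vs Seq2: 9
  Seq1 vs Seq3: 6
  Seq1 vs Seq4: 2
  Seq2 vs Seq3: 10
  Seq2 vs Seq4: 11
  Seq3 vs Seq4: 6
The largest is 11, between Seq2 and Seq4.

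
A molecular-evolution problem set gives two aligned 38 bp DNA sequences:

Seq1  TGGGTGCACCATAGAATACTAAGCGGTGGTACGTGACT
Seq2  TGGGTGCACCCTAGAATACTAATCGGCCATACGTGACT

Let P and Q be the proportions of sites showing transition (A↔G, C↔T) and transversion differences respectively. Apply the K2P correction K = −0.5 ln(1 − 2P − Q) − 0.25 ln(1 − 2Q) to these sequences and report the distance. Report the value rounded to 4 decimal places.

Differing sites — 11:A/C (Tv); 23:G/T (Tv); 27:T/C (Ti); 28:G/C (Tv); 29:G/A (Ti).
Of the 5 differences, 2 transitions and 3 transversions over 38 sites: P = 2/38 = 0.052632, Q = 3/38 = 0.078947.
d = −0.5·ln(0.815789) − 0.25·ln(0.842106) = −0.5·(-0.203600) − 0.25·(-0.171849) = 0.1448.

0.1448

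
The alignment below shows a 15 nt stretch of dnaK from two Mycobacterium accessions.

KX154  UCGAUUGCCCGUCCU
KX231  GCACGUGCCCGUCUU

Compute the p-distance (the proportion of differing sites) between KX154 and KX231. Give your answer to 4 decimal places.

0.3333

Differing sites — 1:U/G; 3:G/A; 4:A/C; 5:U/G; 14:C/U.
There are 5 differences over 15 sites, so p = 5/15 = 0.3333.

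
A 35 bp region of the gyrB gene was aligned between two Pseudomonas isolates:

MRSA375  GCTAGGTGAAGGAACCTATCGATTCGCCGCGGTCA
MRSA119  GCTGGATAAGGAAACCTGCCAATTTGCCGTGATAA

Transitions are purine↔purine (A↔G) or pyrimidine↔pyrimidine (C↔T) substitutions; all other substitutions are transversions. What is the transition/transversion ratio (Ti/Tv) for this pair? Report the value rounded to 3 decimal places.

11.000

Mismatches occur at site 4 (A↔G, transition), site 6 (G↔A, transition), site 8 (G↔A, transition), site 10 (A↔G, transition), site 12 (G↔A, transition), site 18 (A↔G, transition), site 19 (T↔C, transition), site 21 (G↔A, transition), site 25 (C↔T, transition), site 30 (C↔T, transition), site 32 (G↔A, transition), site 34 (C↔A, transversion).
Of the 12 differences, 11 transitions and 1 transversion, so Ti/Tv = 11/1 = 11.000.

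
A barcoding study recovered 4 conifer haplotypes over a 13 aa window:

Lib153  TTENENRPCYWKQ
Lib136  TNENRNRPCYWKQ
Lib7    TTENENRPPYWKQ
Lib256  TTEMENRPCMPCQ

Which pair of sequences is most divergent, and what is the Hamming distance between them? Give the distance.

6

Pairwise Hamming distances:
  Lib153 vs Lib136: 2
  Lib153 vs Lib7: 1
  Lib153 vs Lib256: 4
  Lib136 vs Lib7: 3
  Lib136 vs Lib256: 6
  Lib7 vs Lib256: 5
The largest is 6, between Lib136 and Lib256.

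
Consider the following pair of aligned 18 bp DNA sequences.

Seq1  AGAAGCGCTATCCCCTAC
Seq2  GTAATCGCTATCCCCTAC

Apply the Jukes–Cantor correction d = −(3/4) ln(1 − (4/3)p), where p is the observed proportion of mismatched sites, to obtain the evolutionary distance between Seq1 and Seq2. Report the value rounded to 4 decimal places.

0.1885

Differing sites — 1:A/G; 2:G/T; 5:G/T.
p = 3/18 = 0.166667.
d = −0.75 · ln(1 − (4/3)·0.166667) = −0.75 · ln(0.777777) = −0.75 · (-0.251315) = 0.1885.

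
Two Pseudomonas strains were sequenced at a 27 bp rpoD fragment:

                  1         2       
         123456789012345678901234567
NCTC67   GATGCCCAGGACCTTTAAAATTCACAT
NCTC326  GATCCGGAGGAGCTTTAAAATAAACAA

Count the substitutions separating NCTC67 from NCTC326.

The sequences differ at positions 4 (G/C), 6 (C/G), 7 (C/G), 12 (C/G), 22 (T/A), 23 (C/A), 27 (T/A).
That gives 7 mismatches out of 27 aligned sites, so the Hamming distance is 7.

7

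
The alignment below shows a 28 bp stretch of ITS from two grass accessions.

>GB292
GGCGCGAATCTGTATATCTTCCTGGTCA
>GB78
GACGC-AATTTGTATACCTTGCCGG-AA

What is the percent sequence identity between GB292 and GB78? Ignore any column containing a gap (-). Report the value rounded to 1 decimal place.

76.9%

Excluding the 2 gap columns leaves 26 comparable sites.
The sequences differ at positions 2 (G/A), 10 (C/T), 17 (T/C), 21 (C/G), 23 (T/C), 27 (C/A).
20 of the 26 comparable sites match, so the percent identity is 20/26 × 100 = 76.9%.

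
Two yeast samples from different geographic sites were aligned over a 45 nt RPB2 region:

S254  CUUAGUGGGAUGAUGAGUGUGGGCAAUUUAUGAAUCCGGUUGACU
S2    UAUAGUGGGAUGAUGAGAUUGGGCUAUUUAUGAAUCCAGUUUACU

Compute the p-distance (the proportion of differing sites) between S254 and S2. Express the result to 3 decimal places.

Differing sites — 1:C/U; 2:U/A; 18:U/A; 19:G/U; 25:A/U; 38:G/A; 42:G/U.
There are 7 differences over 45 sites, so p = 7/45 = 0.156.

0.156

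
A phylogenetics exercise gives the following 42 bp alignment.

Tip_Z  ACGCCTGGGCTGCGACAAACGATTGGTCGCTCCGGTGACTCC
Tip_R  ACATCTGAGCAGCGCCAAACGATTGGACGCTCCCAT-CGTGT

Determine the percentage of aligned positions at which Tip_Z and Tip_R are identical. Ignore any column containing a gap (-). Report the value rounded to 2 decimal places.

70.73%

Excluding the 1 gap column leaves 41 comparable sites.
Mismatches occur at site 3 (G→A), site 4 (C→T), site 8 (G→A), site 11 (T→A), site 15 (A→C), site 27 (T→A), site 34 (G→C), site 35 (G→A), site 38 (A→C), site 39 (C→G), site 41 (C→G), site 42 (C→T).
29 of the 41 comparable sites match, so the percent identity is 29/41 × 100 = 70.73%.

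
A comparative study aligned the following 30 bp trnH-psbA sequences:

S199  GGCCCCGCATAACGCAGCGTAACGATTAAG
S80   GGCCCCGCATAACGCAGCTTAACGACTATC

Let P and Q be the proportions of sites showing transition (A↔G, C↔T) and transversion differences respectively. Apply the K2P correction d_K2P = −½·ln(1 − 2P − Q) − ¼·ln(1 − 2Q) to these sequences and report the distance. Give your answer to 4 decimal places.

0.1469

Differing sites — 19:G/T (Tv); 26:T/C (Ti); 29:A/T (Tv); 30:G/C (Tv).
Of the 4 differences, 1 transition and 3 transversions over 30 sites: P = 1/30 = 0.033333, Q = 3/30 = 0.100000.
d = −0.5·ln(0.833334) − 0.25·ln(0.800000) = −0.5·(-0.182321) − 0.25·(-0.223144) = 0.1469.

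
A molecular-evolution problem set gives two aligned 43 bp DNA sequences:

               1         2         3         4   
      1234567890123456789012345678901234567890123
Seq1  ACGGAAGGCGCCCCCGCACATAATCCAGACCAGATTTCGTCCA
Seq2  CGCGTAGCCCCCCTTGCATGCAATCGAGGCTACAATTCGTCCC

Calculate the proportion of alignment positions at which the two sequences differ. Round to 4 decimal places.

0.3953

The sequences differ at positions 1 (A/C), 2 (C/G), 3 (G/C), 5 (A/T), 8 (G/C), 10 (G/C), 14 (C/T), 15 (C/T), 19 (C/T), 20 (A/G), 21 (T/C), 26 (C/G), 29 (A/G), 31 (C/T), 33 (G/C), 35 (T/A), 43 (A/C).
There are 17 differences over 43 sites, so p = 17/43 = 0.3953.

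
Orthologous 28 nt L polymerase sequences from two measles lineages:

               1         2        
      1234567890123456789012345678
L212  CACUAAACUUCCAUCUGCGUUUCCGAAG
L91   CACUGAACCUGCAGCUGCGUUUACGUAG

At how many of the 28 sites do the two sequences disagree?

Differing sites — 5:A/G; 9:U/C; 11:C/G; 14:U/G; 23:C/A; 26:A/U.
That gives 6 mismatches out of 28 aligned sites, so the Hamming distance is 6.

6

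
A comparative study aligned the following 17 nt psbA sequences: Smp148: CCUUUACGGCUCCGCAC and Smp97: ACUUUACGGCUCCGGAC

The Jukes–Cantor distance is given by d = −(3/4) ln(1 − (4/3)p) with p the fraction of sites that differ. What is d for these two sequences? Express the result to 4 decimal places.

0.1280

Mismatches occur at site 1 (C/A), site 15 (C/G).
p = 2/17 = 0.117647.
d = −0.75 · ln(1 − (4/3)·0.117647) = −0.75 · ln(0.843137) = −0.75 · (-0.170626) = 0.1280.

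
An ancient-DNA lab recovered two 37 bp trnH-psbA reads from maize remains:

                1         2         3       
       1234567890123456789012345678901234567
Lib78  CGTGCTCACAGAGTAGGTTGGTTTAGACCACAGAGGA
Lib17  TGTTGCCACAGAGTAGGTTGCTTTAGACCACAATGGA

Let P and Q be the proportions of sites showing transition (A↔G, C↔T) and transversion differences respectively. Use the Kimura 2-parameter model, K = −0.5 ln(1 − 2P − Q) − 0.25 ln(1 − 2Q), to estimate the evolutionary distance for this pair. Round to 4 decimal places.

0.2184

Mismatches occur at site 1 (C→T, transition), site 4 (G→T, transversion), site 5 (C→G, transversion), site 6 (T→C, transition), site 21 (G→C, transversion), site 33 (G→A, transition), site 34 (A→T, transversion).
Of the 7 differences, 3 transitions and 4 transversions over 37 sites: P = 3/37 = 0.081081, Q = 4/37 = 0.108108.
d = −0.5·ln(0.729730) − 0.25·ln(0.783784) = −0.5·(-0.315081) − 0.25·(-0.243622) = 0.2184.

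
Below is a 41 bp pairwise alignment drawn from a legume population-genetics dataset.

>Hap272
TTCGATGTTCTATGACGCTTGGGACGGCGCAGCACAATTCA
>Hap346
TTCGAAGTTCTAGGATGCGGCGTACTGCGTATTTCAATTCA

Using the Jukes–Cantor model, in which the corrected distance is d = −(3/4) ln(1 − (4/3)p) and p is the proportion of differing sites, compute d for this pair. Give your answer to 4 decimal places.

The sequences differ at positions 6 (T/A), 13 (T/G), 16 (C/T), 19 (T/G), 20 (T/G), 21 (G/C), 23 (G/T), 26 (G/T), 30 (C/T), 32 (G/T), 33 (C/T), 34 (A/T).
p = 12/41 = 0.292683.
d = −0.75 · ln(1 − (4/3)·0.292683) = −0.75 · ln(0.609756) = −0.75 · (-0.494696) = 0.3710.

0.3710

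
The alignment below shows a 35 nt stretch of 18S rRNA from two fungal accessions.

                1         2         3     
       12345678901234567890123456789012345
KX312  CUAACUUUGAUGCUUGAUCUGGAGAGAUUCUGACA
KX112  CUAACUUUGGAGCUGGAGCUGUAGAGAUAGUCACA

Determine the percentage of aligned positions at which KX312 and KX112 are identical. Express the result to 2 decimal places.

77.14%

The sequences differ at positions 10 (A/G), 11 (U/A), 15 (U/G), 18 (U/G), 22 (G/U), 29 (U/A), 30 (C/G), 32 (G/C).
27 of the 35 sites match, so the percent identity is 27/35 × 100 = 77.14%.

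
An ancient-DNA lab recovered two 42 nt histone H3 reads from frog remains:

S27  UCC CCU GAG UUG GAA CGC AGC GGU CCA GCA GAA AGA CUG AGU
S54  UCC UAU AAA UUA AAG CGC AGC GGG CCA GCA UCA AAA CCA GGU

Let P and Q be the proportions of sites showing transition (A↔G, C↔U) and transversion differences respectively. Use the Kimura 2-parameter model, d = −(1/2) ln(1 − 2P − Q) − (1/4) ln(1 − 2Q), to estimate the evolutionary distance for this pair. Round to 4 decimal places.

Differing sites — 4:C/U (Ti); 5:C/A (Tv); 7:G/A (Ti); 9:G/A (Ti); 12:G/A (Ti); 13:G/A (Ti); 15:A/G (Ti); 24:U/G (Tv); 31:G/U (Tv); 32:A/C (Tv); 35:G/A (Ti); 38:U/C (Ti); 39:G/A (Ti); 40:A/G (Ti).
Of the 14 differences, 10 transitions and 4 transversions over 42 sites: P = 10/42 = 0.238095, Q = 4/42 = 0.095238.
d = −0.5·ln(0.428572) − 0.25·ln(0.809524) = −0.5·(-0.847297) − 0.25·(-0.211309) = 0.4765.

0.4765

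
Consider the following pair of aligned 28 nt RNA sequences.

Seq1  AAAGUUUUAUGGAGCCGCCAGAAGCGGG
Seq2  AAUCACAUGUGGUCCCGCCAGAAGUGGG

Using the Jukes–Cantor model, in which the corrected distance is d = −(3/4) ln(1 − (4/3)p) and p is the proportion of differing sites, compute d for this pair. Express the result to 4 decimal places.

0.4197

Differing sites — 3:A/U; 4:G/C; 5:U/A; 6:U/C; 7:U/A; 9:A/G; 13:A/U; 14:G/C; 25:C/U.
p = 9/28 = 0.321429.
d = −0.75 · ln(1 − (4/3)·0.321429) = −0.75 · ln(0.571428) = −0.75 · (-0.559617) = 0.4197.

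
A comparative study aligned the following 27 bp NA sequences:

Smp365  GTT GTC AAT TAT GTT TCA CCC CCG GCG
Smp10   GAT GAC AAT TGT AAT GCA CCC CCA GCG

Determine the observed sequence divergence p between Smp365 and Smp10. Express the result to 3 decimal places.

0.259

The sequences differ at positions 2 (T/A), 5 (T/A), 11 (A/G), 13 (G/A), 14 (T/A), 16 (T/G), 24 (G/A).
There are 7 differences over 27 sites, so p = 7/27 = 0.259.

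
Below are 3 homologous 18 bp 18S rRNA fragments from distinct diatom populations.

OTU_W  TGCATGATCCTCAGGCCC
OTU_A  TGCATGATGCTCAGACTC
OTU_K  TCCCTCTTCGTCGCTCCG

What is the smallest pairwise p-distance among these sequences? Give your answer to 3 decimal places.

Pairwise Hamming distances:
  OTU_W vs OTU_A: 3
  OTU_W vs OTU_K: 9
  OTU_A vs OTU_K: 11
The smallest is 3 mismatches, between OTU_W and OTU_A; p = 3/18 = 0.167.

0.167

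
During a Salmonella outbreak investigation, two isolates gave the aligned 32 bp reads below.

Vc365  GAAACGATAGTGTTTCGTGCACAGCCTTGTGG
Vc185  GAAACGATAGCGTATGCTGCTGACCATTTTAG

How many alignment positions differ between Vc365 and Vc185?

Differing sites — 11:T/C; 14:T/A; 16:C/G; 17:G/C; 21:A/T; 22:C/G; 24:G/C; 26:C/A; 29:G/T; 31:G/A.
That gives 10 mismatches out of 32 aligned sites, so the Hamming distance is 10.

10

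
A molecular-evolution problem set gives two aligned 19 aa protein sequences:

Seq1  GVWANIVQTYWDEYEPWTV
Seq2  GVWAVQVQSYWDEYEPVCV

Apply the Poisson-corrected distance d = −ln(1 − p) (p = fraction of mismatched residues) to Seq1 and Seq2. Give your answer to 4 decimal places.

Differing sites — 5:N/V; 6:I/Q; 9:T/S; 17:W/V; 18:T/C.
p = 5/19 = 0.263158.
d = −ln(1 − 0.263158) = −ln(0.736842) = 0.3054.

0.3054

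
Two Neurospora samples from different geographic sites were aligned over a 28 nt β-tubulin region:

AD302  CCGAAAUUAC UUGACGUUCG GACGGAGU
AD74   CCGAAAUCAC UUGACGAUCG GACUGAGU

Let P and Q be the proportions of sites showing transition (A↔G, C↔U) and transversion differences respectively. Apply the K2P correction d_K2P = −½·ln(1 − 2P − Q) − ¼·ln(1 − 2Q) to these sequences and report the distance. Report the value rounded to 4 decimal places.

Mismatches occur at site 8 (U/C, transition), site 17 (U/A, transversion), site 24 (G/U, transversion).
Of the 3 differences, 1 transition and 2 transversions over 28 sites: P = 1/28 = 0.035714, Q = 2/28 = 0.071429.
d = −0.5·ln(0.857143) − 0.25·ln(0.857142) = −0.5·(-0.154151) − 0.25·(-0.154152) = 0.1156.

0.1156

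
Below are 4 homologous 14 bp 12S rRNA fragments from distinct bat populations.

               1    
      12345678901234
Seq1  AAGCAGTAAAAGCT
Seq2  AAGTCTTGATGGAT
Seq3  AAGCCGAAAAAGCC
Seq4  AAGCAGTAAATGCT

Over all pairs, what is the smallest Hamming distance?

Pairwise Hamming distances:
  Seq1 vs Seq2: 7
  Seq1 vs Seq3: 3
  Seq1 vs Seq4: 1
  Seq2 vs Seq3: 8
  Seq2 vs Seq4: 7
  Seq3 vs Seq4: 4
The smallest is 1, between Seq1 and Seq4.

1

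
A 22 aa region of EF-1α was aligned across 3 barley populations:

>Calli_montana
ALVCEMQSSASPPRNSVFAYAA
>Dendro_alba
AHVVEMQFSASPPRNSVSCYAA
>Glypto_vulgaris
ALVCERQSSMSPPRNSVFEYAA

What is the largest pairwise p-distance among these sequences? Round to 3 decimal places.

0.318

Pairwise Hamming distances:
  Calli_montana vs Dendro_alba: 5
  Calli_montana vs Glypto_vulgaris: 3
  Dendro_alba vs Glypto_vulgaris: 7
The largest is 7 mismatches, between Dendro_alba and Glypto_vulgaris; p = 7/22 = 0.318.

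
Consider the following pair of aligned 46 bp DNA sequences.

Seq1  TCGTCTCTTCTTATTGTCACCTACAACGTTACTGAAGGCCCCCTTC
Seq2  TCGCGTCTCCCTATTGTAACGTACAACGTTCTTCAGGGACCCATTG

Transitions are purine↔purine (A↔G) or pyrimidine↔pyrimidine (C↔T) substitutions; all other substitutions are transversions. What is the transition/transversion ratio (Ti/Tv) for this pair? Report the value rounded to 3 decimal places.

The sequences differ at positions 4 (T/C, transition), 5 (C/G, transversion), 9 (T/C, transition), 11 (T/C, transition), 18 (C/A, transversion), 21 (C/G, transversion), 31 (A/C, transversion), 32 (C/T, transition), 34 (G/C, transversion), 36 (A/G, transition), 39 (C/A, transversion), 43 (C/A, transversion), 46 (C/G, transversion).
Of the 13 differences, 5 transitions and 8 transversions, so Ti/Tv = 5/8 = 0.625.

0.625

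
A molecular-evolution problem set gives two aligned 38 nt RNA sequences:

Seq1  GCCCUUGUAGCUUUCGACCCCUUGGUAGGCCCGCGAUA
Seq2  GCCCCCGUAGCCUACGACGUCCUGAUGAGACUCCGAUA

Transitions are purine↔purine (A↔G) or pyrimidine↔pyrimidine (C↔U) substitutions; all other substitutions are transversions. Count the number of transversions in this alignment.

Mismatches occur at site 5 (U↔C, transition), site 6 (U↔C, transition), site 12 (U↔C, transition), site 14 (U↔A, transversion), site 19 (C↔G, transversion), site 20 (C↔U, transition), site 22 (U↔C, transition), site 25 (G↔A, transition), site 27 (A↔G, transition), site 28 (G↔A, transition), site 30 (C↔A, transversion), site 32 (C↔U, transition), site 33 (G↔C, transversion).
Of the 13 differences, 9 transitions and 4 transversions, so the answer is 4.

4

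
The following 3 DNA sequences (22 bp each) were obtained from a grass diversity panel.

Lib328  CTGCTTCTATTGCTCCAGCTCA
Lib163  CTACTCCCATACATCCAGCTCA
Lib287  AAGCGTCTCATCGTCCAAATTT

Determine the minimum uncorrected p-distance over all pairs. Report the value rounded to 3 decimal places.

0.273

Pairwise Hamming distances:
  Lib328 vs Lib163: 6
  Lib328 vs Lib287: 11
  Lib163 vs Lib287: 14
The smallest is 6 mismatches, between Lib328 and Lib163; p = 6/22 = 0.273.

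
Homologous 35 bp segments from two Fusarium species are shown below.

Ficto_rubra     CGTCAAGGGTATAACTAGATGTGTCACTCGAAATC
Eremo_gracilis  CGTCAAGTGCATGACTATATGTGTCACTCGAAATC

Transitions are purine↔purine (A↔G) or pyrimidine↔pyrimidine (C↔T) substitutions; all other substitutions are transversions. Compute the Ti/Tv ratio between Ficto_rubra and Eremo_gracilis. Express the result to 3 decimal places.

1.000

Differing sites — 8:G/T (Tv); 10:T/C (Ti); 13:A/G (Ti); 18:G/T (Tv).
Of the 4 differences, 2 transitions and 2 transversions, so Ti/Tv = 2/2 = 1.000.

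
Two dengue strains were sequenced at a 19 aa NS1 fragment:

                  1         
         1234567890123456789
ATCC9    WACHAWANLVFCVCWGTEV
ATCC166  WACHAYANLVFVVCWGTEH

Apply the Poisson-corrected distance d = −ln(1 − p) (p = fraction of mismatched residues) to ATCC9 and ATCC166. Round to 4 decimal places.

0.1719

Mismatches occur at site 6 (W/Y), site 12 (C/V), site 19 (V/H).
p = 3/19 = 0.157895.
d = −ln(1 − 0.157895) = −ln(0.842105) = 0.1719.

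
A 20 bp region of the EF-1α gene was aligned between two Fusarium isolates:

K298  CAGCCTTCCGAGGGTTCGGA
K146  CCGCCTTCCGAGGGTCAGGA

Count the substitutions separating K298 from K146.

3

The sequences differ at positions 2 (A/C), 16 (T/C), 17 (C/A).
That gives 3 mismatches out of 20 aligned sites, so the Hamming distance is 3.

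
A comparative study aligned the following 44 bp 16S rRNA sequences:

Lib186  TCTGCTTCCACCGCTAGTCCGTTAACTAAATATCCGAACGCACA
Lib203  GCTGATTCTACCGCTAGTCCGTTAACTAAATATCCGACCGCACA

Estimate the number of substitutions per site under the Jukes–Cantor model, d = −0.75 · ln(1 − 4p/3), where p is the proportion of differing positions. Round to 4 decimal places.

0.0969

The sequences differ at positions 1 (T/G), 5 (C/A), 9 (C/T), 38 (A/C).
p = 4/44 = 0.090909.
d = −0.75 · ln(1 − (4/3)·0.090909) = −0.75 · ln(0.878788) = −0.75 · (-0.129212) = 0.0969.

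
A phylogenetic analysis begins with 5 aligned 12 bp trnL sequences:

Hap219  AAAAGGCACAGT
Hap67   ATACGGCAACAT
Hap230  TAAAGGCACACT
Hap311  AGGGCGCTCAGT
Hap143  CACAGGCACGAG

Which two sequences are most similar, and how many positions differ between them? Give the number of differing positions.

2

Pairwise Hamming distances:
  Hap219 vs Hap67: 5
  Hap219 vs Hap230: 2
  Hap219 vs Hap311: 5
  Hap219 vs Hap143: 5
  Hap67 vs Hap230: 6
  Hap67 vs Hap311: 8
  Hap67 vs Hap143: 7
  Hap230 vs Hap311: 7
  Hap230 vs Hap143: 5
  Hap311 vs Hap143: 9
The smallest is 2, between Hap219 and Hap230.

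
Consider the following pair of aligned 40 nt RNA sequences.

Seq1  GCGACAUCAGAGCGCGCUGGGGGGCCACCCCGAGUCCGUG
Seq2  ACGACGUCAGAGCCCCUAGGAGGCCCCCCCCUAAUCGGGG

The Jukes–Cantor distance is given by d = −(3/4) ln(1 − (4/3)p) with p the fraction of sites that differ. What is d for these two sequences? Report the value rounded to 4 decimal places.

0.4260

The sequences differ at positions 1 (G/A), 6 (A/G), 14 (G/C), 16 (G/C), 17 (C/U), 18 (U/A), 21 (G/A), 24 (G/C), 27 (A/C), 32 (G/U), 34 (G/A), 37 (C/G), 39 (U/G).
p = 13/40 = 0.325000.
d = −0.75 · ln(1 − (4/3)·0.325000) = −0.75 · ln(0.566667) = −0.75 · (-0.567983) = 0.4260.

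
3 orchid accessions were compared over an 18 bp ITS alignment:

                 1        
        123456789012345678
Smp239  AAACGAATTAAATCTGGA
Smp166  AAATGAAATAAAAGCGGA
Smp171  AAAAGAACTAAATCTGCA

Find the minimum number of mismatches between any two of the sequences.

Pairwise Hamming distances:
  Smp239 vs Smp166: 5
  Smp239 vs Smp171: 3
  Smp166 vs Smp171: 6
The smallest is 3, between Smp239 and Smp171.

3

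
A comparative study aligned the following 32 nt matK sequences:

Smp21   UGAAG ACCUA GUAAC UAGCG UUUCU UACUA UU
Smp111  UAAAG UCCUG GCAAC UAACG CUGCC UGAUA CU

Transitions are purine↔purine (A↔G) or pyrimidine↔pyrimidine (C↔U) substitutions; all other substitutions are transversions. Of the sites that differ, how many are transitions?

Differing sites — 2:G/A (Ti); 6:A/U (Tv); 10:A/G (Ti); 12:U/C (Ti); 18:G/A (Ti); 21:U/C (Ti); 23:U/G (Tv); 25:U/C (Ti); 27:A/G (Ti); 28:C/A (Tv); 31:U/C (Ti).
Of the 11 differences, 8 transitions and 3 transversions, so the answer is 8.

8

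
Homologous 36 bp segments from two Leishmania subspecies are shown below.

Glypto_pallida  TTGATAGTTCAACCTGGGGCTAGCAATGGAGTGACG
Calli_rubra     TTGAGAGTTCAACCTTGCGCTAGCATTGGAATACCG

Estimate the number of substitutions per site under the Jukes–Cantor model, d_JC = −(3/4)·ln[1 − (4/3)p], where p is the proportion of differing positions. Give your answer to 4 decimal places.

Differing sites — 5:T/G; 16:G/T; 18:G/C; 26:A/T; 31:G/A; 33:G/A; 34:A/C.
p = 7/36 = 0.194444.
d = −0.75 · ln(1 − (4/3)·0.194444) = −0.75 · ln(0.740741) = −0.75 · (-0.300104) = 0.2251.

0.2251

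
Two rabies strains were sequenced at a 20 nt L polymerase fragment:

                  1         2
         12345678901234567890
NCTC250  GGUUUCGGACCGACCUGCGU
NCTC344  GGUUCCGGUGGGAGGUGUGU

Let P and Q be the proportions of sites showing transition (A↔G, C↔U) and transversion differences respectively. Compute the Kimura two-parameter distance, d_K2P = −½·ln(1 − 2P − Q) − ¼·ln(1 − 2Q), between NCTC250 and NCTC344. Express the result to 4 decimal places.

0.4722

The sequences differ at positions 5 (U/C, transition), 9 (A/U, transversion), 10 (C/G, transversion), 11 (C/G, transversion), 14 (C/G, transversion), 15 (C/G, transversion), 18 (C/U, transition).
Of the 7 differences, 2 transitions and 5 transversions over 20 sites: P = 2/20 = 0.100000, Q = 5/20 = 0.250000.
d = −0.5·ln(0.550000) − 0.25·ln(0.500000) = −0.5·(-0.597837) − 0.25·(-0.693147) = 0.4722.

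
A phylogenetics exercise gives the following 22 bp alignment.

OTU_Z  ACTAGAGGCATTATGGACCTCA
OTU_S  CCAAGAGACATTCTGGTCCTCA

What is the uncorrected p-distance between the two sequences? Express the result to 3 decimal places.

0.227

Differing sites — 1:A/C; 3:T/A; 8:G/A; 13:A/C; 17:A/T.
There are 5 differences over 22 sites, so p = 5/22 = 0.227.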